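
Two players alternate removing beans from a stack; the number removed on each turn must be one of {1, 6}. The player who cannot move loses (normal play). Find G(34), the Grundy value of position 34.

2

n :  0  1  2  3  4  5  6  7  8  9 10 11 12 13 14 15 16 17 18 19 20 21 22 23 24 25 26 27 28 29 30 31 32 33 34
G :  0  1  0  1  0  1  2  0  1  0  1  0  1  2  0  1  0  1  0  1  2  0  1  0  1  0  1  2  0  1  0  1  0  1  2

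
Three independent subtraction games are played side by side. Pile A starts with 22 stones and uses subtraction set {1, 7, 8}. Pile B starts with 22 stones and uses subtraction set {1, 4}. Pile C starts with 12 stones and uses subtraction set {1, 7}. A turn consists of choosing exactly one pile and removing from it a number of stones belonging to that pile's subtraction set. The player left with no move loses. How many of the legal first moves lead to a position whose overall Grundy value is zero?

6

Pile A, S = {1, 7, 8}:
G(0) = 0
G(1) = mex{0} = 1
G(2) = mex{1} = 0
G(3) = mex{0} = 1
G(4) = mex{1} = 0
G(5) = mex{0} = 1
G(6) = mex{1} = 0
G(7) = mex{0,0} = 1
G(8) = mex{1,1,0} = 2
G(9) = mex{2,0,1} = 3
G(10) = mex{3,1,0} = 2
G(11) = mex{2,0,1} = 3
G(12) = mex{3,1,0} = 2
G(13) = mex{2,0,1} = 3
G(14) = mex{3,1,0} = 2
G(15) = mex{2,2,1} = 0
G(16) = mex{0,3,2} = 1
G(17) = mex{1,2,3} = 0
G(18) = mex{0,3,2} = 1
G(19) = mex{1,2,3} = 0
G(20) = mex{0,3,2} = 1
G(21) = mex{1,2,3} = 0
G(22) = mex{0,0,2} = 1
G_A(22) = 1.
Pile B, S = {1, 4}:
G(0) = 0
G(1) = mex{0} = 1
G(2) = mex{1} = 0
G(3) = mex{0} = 1
G(4) = mex{1,0} = 2
G(5) = mex{2,1} = 0
G(6) = mex{0,0} = 1
G(7) = mex{1,1} = 0
G(8) = mex{0,2} = 1
G(9) = mex{1,0} = 2
G(10) = mex{2,1} = 0
G(11) = mex{0,0} = 1
G(12) = mex{1,1} = 0
G(13) = mex{0,2} = 1
G(14) = mex{1,0} = 2
G(15) = mex{2,1} = 0
G(16) = mex{0,0} = 1
G(17) = mex{1,1} = 0
G(18) = mex{0,2} = 1
G(19) = mex{1,0} = 2
G(20) = mex{2,1} = 0
G(21) = mex{0,0} = 1
G(22) = mex{1,1} = 0
G_B(22) = 0.
Pile C, S = {1, 7}:
n :  0  1  2  3  4  5  6  7  8  9 10 11 12
G :  0  1  0  1  0  1  0  1  0  1  0  1  0
G_C(12) = 0.
Combined Grundy value = 1 ⊕ 0 ⊕ 0 = 1.
A winning move leaves total XOR = 0, i.e. changes one component's Grundy value g to g ⊕ X where X is the current total.
Pile A: need g' = 1⊕1 = 0. Options: 22−1→G=0, 22−7→G=0, 22−8→G=2. Hits: 2.
Pile B: need g' = 0⊕1 = 1. Options: 22−1→G=1, 22−4→G=1. Hits: 2.
Pile C: need g' = 0⊕1 = 1. Options: 12−1→G=1, 12−7→G=1. Hits: 2.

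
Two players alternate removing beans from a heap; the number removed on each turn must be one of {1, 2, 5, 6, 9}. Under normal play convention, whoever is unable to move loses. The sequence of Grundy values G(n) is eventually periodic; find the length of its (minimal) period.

n :  0  1  2  3  4  5  6  7  8  9 10 11 12 13 14 15 16 17
G :  0  1  2  0  1  2  3  0  1  2  0  1  2  3  0  1  2  0
G(n+7) = G(n) holds for n = 0,…,8 (a full window of length max(S) = 9), so the sequence is purely periodic with period 7.

7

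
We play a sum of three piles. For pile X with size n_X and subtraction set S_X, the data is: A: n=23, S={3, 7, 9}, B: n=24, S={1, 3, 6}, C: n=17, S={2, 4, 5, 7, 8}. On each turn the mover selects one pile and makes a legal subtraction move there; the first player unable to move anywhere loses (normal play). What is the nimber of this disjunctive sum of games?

Pile A, S = {3, 7, 9}:
n :  0  1  2  3  4  5  6  7  8  9 10 11 12 13 14 15 16 17 18 19 20 21 22 23
G :  0  0  0  1  1  1  0  2  2  1  3  3  0  2  0  1  0  1  0  1  0  1  0  1
G_A(23) = 1.
Pile B, S = {1, 3, 6}:
n :  0  1  2  3  4  5  6  7  8  9 10 11 12 13 14 15 16 17 18 19 20 21 22 23 24
G :  0  1  0  1  0  1  2  3  2  0  1  0  1  0  1  2  3  2  0  1  0  1  0  1  2
G_B(24) = 2.
Pile C, S = {2, 4, 5, 7, 8}:
n :  0  1  2  3  4  5  6  7  8  9 10 11 12 13 14 15 16 17
G :  0  0  1  1  2  2  3  3  4  4  0  0  1  1  2  2  3  3
G_C(17) = 3.
Combined Grundy value = 1 ⊕ 2 ⊕ 3 = 0.

0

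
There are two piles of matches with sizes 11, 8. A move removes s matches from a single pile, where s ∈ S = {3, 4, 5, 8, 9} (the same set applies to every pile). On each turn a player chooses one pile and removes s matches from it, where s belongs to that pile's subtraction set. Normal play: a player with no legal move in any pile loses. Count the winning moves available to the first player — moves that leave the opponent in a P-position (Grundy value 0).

3

All piles use S = {3, 4, 5, 8, 9}:
G(0) = 0
G(1) = mex{} = 0
G(2) = mex{} = 0
G(3) = mex{0} = 1
G(4) = mex{0,0} = 1
G(5) = mex{0,0,0} = 1
G(6) = mex{1,0,0} = 2
G(7) = mex{1,1,0} = 2
G(8) = mex{1,1,1,0} = 2
G(9) = mex{2,1,1,0,0} = 3
G(10) = mex{2,2,1,0,0} = 3
G(11) = mex{2,2,2,1,0} = 3
Pile A: G(11) = 3.
Pile B: G(8) = 2.
Combined Grundy value = 3 ⊕ 2 = 1.
A winning move leaves total XOR = 0, i.e. changes one component's Grundy value g to g ⊕ X where X is the current total.
Pile A: need g' = 3⊕1 = 2. Options: 11−3→G=2, 11−4→G=2, 11−5→G=2, 11−8→G=1, 11−9→G=0. Hits: 3.
Pile B: need g' = 2⊕1 = 3. Options: 8−3→G=1, 8−4→G=1, 8−5→G=1, 8−8→G=0. Hits: 0.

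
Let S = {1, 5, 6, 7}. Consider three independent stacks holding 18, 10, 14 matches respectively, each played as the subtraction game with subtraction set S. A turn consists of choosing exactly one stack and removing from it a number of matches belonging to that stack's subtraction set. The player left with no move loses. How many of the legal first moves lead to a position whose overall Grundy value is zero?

All stacks use S = {1, 5, 6, 7}:
n :  0  1  2  3  4  5  6  7  8  9 10 11 12 13 14 15 16 17 18
G :  0  1  0  1  0  1  2  3  2  3  2  3  0  1  0  1  0  1  2
Stack A: G(18) = 2.
Stack B: G(10) = 2.
Stack C: G(14) = 0.
Combined Grundy value = 2 ⊕ 2 ⊕ 0 = 0.
A winning move leaves total XOR = 0, i.e. changes one component's Grundy value g to g ⊕ X where X is the current total.
Stack A: target g' = 2⊕0 = 2, but every legal move changes the Grundy value (mex property), so 0 moves.
Stack B: target g' = 2⊕0 = 2, but every legal move changes the Grundy value (mex property), so 0 moves.
Stack C: target g' = 0⊕0 = 0, but every legal move changes the Grundy value (mex property), so 0 moves.

0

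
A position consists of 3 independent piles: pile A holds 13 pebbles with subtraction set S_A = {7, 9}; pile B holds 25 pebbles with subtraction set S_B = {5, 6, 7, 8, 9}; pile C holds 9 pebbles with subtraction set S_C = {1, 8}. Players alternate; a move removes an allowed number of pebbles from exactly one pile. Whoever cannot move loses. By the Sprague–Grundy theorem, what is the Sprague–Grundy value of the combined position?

Pile A, S = {7, 9}:
n :  0  1  2  3  4  5  6  7  8  9 10 11 12 13
G :  0  0  0  0  0  0  0  1  1  1  1  1  1  1
G_A(13) = 1.
Pile B, S = {5, 6, 7, 8, 9}:
n :  0  1  2  3  4  5  6  7  8  9 10 11 12 13 14 15 16 17 18 19 20 21 22 23 24 25
G :  0  0  0  0  0  1  1  1  1  1  2  2  2  2  0  0  0  0  0  1  1  1  1  1  2  2
G_B(25) = 2.
Pile C, S = {1, 8}:
G(0) = 0
G(1) = mex{0} = 1
G(2) = mex{1} = 0
G(3) = mex{0} = 1
G(4) = mex{1} = 0
G(5) = mex{0} = 1
G(6) = mex{1} = 0
G(7) = mex{0} = 1
G(8) = mex{1,0} = 2
G(9) = mex{2,1} = 0
G_C(9) = 0.
Combined Grundy value = 1 ⊕ 2 ⊕ 0 = 3.

3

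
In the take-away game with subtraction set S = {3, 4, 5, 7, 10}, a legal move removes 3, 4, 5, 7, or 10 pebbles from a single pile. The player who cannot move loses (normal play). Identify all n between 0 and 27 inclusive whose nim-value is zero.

G(0) = 0
G(1) = mex{} = 0
G(2) = mex{} = 0
G(3) = mex{0} = 1
G(4) = mex{0,0} = 1
G(5) = mex{0,0,0} = 1
G(6) = mex{1,0,0} = 2
G(7) = mex{1,1,0,0} = 2
G(8) = mex{1,1,1,0} = 2
G(9) = mex{2,1,1,0} = 3
G(10) = mex{2,2,1,1,0} = 3
G(11) = mex{2,2,2,1,0} = 3
G(12) = mex{3,2,2,1,0} = 4
G(13) = mex{3,3,2,2,1} = 0
G(14) = mex{3,3,3,2,1} = 0
G(15) = mex{4,3,3,2,1} = 0
G(16) = mex{0,4,3,3,2} = 1
G(17) = mex{0,0,4,3,2} = 1
G(18) = mex{0,0,0,3,2} = 1
G(19) = mex{1,0,0,4,3} = 2
G(20) = mex{1,1,0,0,3} = 2
G(21) = mex{1,1,1,0,3} = 2
G(22) = mex{2,1,1,0,4} = 3
G(23) = mex{2,2,1,1,0} = 3
G(24) = mex{2,2,2,1,0} = 3
G(25) = mex{3,2,2,1,0} = 4
G(26) = mex{3,3,2,2,1} = 0
G(27) = mex{3,3,3,2,1} = 0
P-positions are exactly the n with G(n) = 0.

0, 1, 2, 13, 14, 15, 26, 27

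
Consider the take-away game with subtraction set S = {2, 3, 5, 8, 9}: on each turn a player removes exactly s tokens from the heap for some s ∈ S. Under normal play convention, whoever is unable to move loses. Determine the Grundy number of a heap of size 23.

n :  0  1  2  3  4  5  6  7  8  9 10 11 12 13 14 15 16 17 18 19 20 21 22 23
G :  0  0  1  1  2  2  3  0  4  1  3  0  4  1  5  2  2  0  0  1  1  3  2  4

4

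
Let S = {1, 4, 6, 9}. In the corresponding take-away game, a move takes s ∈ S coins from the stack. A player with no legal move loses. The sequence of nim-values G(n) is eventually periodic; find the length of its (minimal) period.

5

n :  0  1  2  3  4  5  6  7  8  9 10 11 12 13 14 15
G :  0  1  0  1  2  0  1  0  1  2  0  1  0  1  2  0
G(n+5) = G(n) holds for n = 0,…,8 (a full window of length max(S) = 9), so the sequence is purely periodic with period 5.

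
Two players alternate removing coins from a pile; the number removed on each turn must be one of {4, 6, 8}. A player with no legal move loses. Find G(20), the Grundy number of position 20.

G(0) = 0
G(1) = mex{} = 0
G(2) = mex{} = 0
G(3) = mex{} = 0
G(4) = mex{0} = 1
G(5) = mex{0} = 1
G(6) = mex{0,0} = 1
G(7) = mex{0,0} = 1
G(8) = mex{1,0,0} = 2
G(9) = mex{1,0,0} = 2
G(10) = mex{1,1,0} = 2
G(11) = mex{1,1,0} = 2
G(12) = mex{2,1,1} = 0
G(13) = mex{2,1,1} = 0
G(14) = mex{2,2,1} = 0
G(15) = mex{2,2,1} = 0
G(16) = mex{0,2,2} = 1
G(17) = mex{0,2,2} = 1
G(18) = mex{0,0,2} = 1
G(19) = mex{0,0,2} = 1
G(20) = mex{1,0,0} = 2

2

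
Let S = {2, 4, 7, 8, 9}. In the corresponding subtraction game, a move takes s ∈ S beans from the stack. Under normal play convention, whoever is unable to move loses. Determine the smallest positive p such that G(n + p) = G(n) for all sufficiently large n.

G(0) = 0
G(1) = mex{} = 0
G(2) = mex{0} = 1
G(3) = mex{0} = 1
G(4) = mex{1,0} = 2
G(5) = mex{1,0} = 2
G(6) = mex{2,1} = 0
G(7) = mex{2,1,0} = 3
G(8) = mex{0,2,0,0} = 1
G(9) = mex{3,2,1,0,0} = 4
G(10) = mex{1,0,1,1,0} = 2
G(11) = mex{4,3,2,1,1} = 0
G(12) = mex{2,1,2,2,1} = 0
G(13) = mex{0,4,0,2,2} = 1
G(14) = mex{0,2,3,0,2} = 1
G(15) = mex{1,0,1,3,0} = 2
G(16) = mex{1,0,4,1,3} = 2
G(17) = mex{2,1,2,4,1} = 0
G(18) = mex{2,1,0,2,4} = 3
G(19) = mex{0,2,0,0,2} = 1
G(20) = mex{3,2,1,0,0} = 4
G(21) = mex{1,0,1,1,0} = 2
G(22) = mex{4,3,2,1,1} = 0
G(23) = mex{2,1,2,2,1} = 0
G(n+11) = G(n) holds for n = 0,…,8 (a full window of length max(S) = 9), so the sequence is purely periodic with period 11.

11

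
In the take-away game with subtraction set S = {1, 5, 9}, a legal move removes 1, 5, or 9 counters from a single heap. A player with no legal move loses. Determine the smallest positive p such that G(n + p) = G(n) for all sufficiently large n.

G(0) = 0
G(1) = mex{0} = 1
G(2) = mex{1} = 0
G(3) = mex{0} = 1
G(4) = mex{1} = 0
G(5) = mex{0,0} = 1
G(6) = mex{1,1} = 0
G(7) = mex{0,0} = 1
G(8) = mex{1,1} = 0
G(9) = mex{0,0,0} = 1
G(10) = mex{1,1,1} = 0
G(11) = mex{0,0,0} = 1
G(12) = mex{1,1,1} = 0
G(13) = mex{0,0,0} = 1
G(14) = mex{1,1,1} = 0
G(n+2) = G(n) holds for n = 0,…,8 (a full window of length max(S) = 9), so the sequence is purely periodic with period 2.

2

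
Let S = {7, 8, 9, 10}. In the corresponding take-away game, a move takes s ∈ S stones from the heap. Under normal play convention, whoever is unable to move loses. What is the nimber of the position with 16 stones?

G(0) = 0
G(1) = mex{} = 0
G(2) = mex{} = 0
G(3) = mex{} = 0
G(4) = mex{} = 0
G(5) = mex{} = 0
G(6) = mex{} = 0
G(7) = mex{0} = 1
G(8) = mex{0,0} = 1
G(9) = mex{0,0,0} = 1
G(10) = mex{0,0,0,0} = 1
G(11) = mex{0,0,0,0} = 1
G(12) = mex{0,0,0,0} = 1
G(13) = mex{0,0,0,0} = 1
G(14) = mex{1,0,0,0} = 2
G(15) = mex{1,1,0,0} = 2
G(16) = mex{1,1,1,0} = 2

2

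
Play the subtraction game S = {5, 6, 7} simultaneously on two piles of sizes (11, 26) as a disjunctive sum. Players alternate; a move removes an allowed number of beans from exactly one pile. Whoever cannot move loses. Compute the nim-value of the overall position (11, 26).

2

All piles use S = {5, 6, 7}:
G(0) = 0
G(1) = mex{} = 0
G(2) = mex{} = 0
G(3) = mex{} = 0
G(4) = mex{} = 0
G(5) = mex{0} = 1
G(6) = mex{0,0} = 1
G(7) = mex{0,0,0} = 1
G(8) = mex{0,0,0} = 1
G(9) = mex{0,0,0} = 1
G(10) = mex{1,0,0} = 2
G(11) = mex{1,1,0} = 2
G(12) = mex{1,1,1} = 0
G(13) = mex{1,1,1} = 0
G(14) = mex{1,1,1} = 0
G(15) = mex{2,1,1} = 0
G(16) = mex{2,2,1} = 0
G(17) = mex{0,2,2} = 1
G(18) = mex{0,0,2} = 1
G(19) = mex{0,0,0} = 1
G(20) = mex{0,0,0} = 1
G(21) = mex{0,0,0} = 1
G(22) = mex{1,0,0} = 2
G(23) = mex{1,1,0} = 2
G(24) = mex{1,1,1} = 0
G(25) = mex{1,1,1} = 0
G(26) = mex{1,1,1} = 0
Pile A: G(11) = 2.
Pile B: G(26) = 0.
Combined Grundy value = 2 ⊕ 0 = 2.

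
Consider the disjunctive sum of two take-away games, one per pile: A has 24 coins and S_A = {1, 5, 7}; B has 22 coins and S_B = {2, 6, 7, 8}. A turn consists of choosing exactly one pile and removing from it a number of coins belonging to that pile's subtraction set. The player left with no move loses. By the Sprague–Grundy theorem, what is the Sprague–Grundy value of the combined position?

2

Pile A, S = {1, 5, 7}:
n :  0  1  2  3  4  5  6  7  8  9 10 11 12 13 14 15 16 17 18 19 20 21 22 23 24
G :  0  1  0  1  0  1  0  1  0  1  0  1  0  1  0  1  0  1  0  1  0  1  0  1  0
G_A(24) = 0.
Pile B, S = {2, 6, 7, 8}:
n :  0  1  2  3  4  5  6  7  8  9 10 11 12 13 14 15 16 17 18 19 20 21 22
G :  0  0  1  1  0  0  1  1  2  2  3  3  2  2  0  0  1  1  0  0  1  1  2
G_B(22) = 2.
Combined Grundy value = 0 ⊕ 2 = 2.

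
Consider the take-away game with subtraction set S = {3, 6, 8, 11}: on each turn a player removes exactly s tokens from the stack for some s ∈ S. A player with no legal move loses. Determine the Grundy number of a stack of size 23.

3

n :  0  1  2  3  4  5  6  7  8  9 10 11 12 13 14 15 16 17 18 19 20 21 22 23
G :  0  0  0  1  1  1  2  2  2  3  3  3  4  4  0  0  0  1  1  1  2  2  2  3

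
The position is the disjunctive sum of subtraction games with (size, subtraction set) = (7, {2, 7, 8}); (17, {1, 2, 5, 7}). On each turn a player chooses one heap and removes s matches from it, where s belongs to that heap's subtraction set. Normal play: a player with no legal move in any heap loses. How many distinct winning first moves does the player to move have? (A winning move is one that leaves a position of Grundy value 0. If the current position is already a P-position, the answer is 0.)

Heap A, S = {2, 7, 8}:
n : 0 1 2 3 4 5 6 7
G : 0 0 1 1 0 0 1 1
G_A(7) = 1.
Heap B, S = {1, 2, 5, 7}:
G(0) = 0
G(1) = mex{0} = 1
G(2) = mex{1,0} = 2
G(3) = mex{2,1} = 0
G(4) = mex{0,2} = 1
G(5) = mex{1,0,0} = 2
G(6) = mex{2,1,1} = 0
G(7) = mex{0,2,2,0} = 1
G(8) = mex{1,0,0,1} = 2
G(9) = mex{2,1,1,2} = 0
G(10) = mex{0,2,2,0} = 1
G(11) = mex{1,0,0,1} = 2
G(12) = mex{2,1,1,2} = 0
G(13) = mex{0,2,2,0} = 1
G(14) = mex{1,0,0,1} = 2
G(15) = mex{2,1,1,2} = 0
G(16) = mex{0,2,2,0} = 1
G(17) = mex{1,0,0,1} = 2
G_B(17) = 2.
Combined Grundy value = 1 ⊕ 2 = 3.
A winning move leaves total XOR = 0, i.e. changes one component's Grundy value g to g ⊕ X where X is the current total.
Heap A: need g' = 1⊕3 = 2. Options: 7−2→G=0, 7−7→G=0. Hits: 0.
Heap B: need g' = 2⊕3 = 1. Options: 17−1→G=1, 17−2→G=0, 17−5→G=0, 17−7→G=1. Hits: 2.

2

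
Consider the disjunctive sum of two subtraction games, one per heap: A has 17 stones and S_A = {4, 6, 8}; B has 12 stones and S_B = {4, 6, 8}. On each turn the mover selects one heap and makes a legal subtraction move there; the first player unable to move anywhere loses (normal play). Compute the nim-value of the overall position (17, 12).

Heap A, S = {4, 6, 8}:
n :  0  1  2  3  4  5  6  7  8  9 10 11 12 13 14 15 16 17
G :  0  0  0  0  1  1  1  1  2  2  2  2  0  0  0  0  1  1
G_A(17) = 1.
Heap B, S = {4, 6, 8}:
G(0) = 0
G(1) = mex{} = 0
G(2) = mex{} = 0
G(3) = mex{} = 0
G(4) = mex{0} = 1
G(5) = mex{0} = 1
G(6) = mex{0,0} = 1
G(7) = mex{0,0} = 1
G(8) = mex{1,0,0} = 2
G(9) = mex{1,0,0} = 2
G(10) = mex{1,1,0} = 2
G(11) = mex{1,1,0} = 2
G(12) = mex{2,1,1} = 0
G_B(12) = 0.
Combined Grundy value = 1 ⊕ 0 = 1.

1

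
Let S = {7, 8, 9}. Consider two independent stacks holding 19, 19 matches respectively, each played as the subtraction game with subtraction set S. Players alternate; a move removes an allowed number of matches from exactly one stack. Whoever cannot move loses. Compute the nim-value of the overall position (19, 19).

All stacks use S = {7, 8, 9}:
n :  0  1  2  3  4  5  6  7  8  9 10 11 12 13 14 15 16 17 18 19
G :  0  0  0  0  0  0  0  1  1  1  1  1  1  1  2  2  0  0  0  0
Stack A: G(19) = 0.
Stack B: G(19) = 0.
Combined Grundy value = 0 ⊕ 0 = 0.

0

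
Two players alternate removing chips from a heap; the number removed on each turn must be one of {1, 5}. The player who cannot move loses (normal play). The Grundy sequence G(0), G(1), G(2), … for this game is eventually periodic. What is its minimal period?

G(0) = 0
G(1) = mex{0} = 1
G(2) = mex{1} = 0
G(3) = mex{0} = 1
G(4) = mex{1} = 0
G(5) = mex{0,0} = 1
G(6) = mex{1,1} = 0
G(7) = mex{0,0} = 1
G(8) = mex{1,1} = 0
G(9) = mex{0,0} = 1
G(10) = mex{1,1} = 0
G(11) = mex{0,0} = 1
G(12) = mex{1,1} = 0
G(13) = mex{0,0} = 1
G(14) = mex{1,1} = 0
G(n+2) = G(n) holds for n = 0,…,4 (a full window of length max(S) = 5), so the sequence is purely periodic with period 2.

2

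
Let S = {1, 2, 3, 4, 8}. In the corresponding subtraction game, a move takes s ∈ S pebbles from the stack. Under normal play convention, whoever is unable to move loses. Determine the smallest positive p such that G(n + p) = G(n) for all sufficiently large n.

5

G(0) = 0
G(1) = mex{0} = 1
G(2) = mex{1,0} = 2
G(3) = mex{2,1,0} = 3
G(4) = mex{3,2,1,0} = 4
G(5) = mex{4,3,2,1} = 0
G(6) = mex{0,4,3,2} = 1
G(7) = mex{1,0,4,3} = 2
G(8) = mex{2,1,0,4,0} = 3
G(9) = mex{3,2,1,0,1} = 4
G(10) = mex{4,3,2,1,2} = 0
G(11) = mex{0,4,3,2,3} = 1
G(12) = mex{1,0,4,3,4} = 2
G(13) = mex{2,1,0,4,0} = 3
G(14) = mex{3,2,1,0,1} = 4
G(n+5) = G(n) holds for n = 0,…,7 (a full window of length max(S) = 8), so the sequence is purely periodic with period 5.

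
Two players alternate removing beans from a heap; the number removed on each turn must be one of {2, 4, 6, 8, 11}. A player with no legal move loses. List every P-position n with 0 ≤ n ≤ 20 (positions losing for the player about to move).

0, 1, 10, 13, 20

n :  0  1  2  3  4  5  6  7  8  9 10 11 12 13 14 15 16 17 18 19 20
G :  0  0  1  1  2  2  3  3  4  4  0  5  1  0  2  1  3  2  4  3  0
P-positions are exactly the n with G(n) = 0.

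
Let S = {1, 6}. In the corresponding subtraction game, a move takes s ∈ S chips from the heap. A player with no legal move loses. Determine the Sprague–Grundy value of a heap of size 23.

G(0) = 0
G(1) = mex{0} = 1
G(2) = mex{1} = 0
G(3) = mex{0} = 1
G(4) = mex{1} = 0
G(5) = mex{0} = 1
G(6) = mex{1,0} = 2
G(7) = mex{2,1} = 0
G(8) = mex{0,0} = 1
G(9) = mex{1,1} = 0
G(10) = mex{0,0} = 1
G(11) = mex{1,1} = 0
G(12) = mex{0,2} = 1
G(13) = mex{1,0} = 2
G(14) = mex{2,1} = 0
G(15) = mex{0,0} = 1
G(16) = mex{1,1} = 0
G(17) = mex{0,0} = 1
G(18) = mex{1,1} = 0
G(19) = mex{0,2} = 1
G(20) = mex{1,0} = 2
G(21) = mex{2,1} = 0
G(22) = mex{0,0} = 1
G(23) = mex{1,1} = 0

0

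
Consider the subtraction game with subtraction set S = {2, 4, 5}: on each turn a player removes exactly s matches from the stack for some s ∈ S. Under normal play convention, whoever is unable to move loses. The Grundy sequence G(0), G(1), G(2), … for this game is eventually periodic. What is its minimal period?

n :  0  1  2  3  4  5  6  7  8  9 10 11 12 13 14 15
G :  0  0  1  1  2  2  3  0  0  1  1  2  2  3  0  0
G(n+7) = G(n) holds for n = 0,…,4 (a full window of length max(S) = 5), so the sequence is purely periodic with period 7.

7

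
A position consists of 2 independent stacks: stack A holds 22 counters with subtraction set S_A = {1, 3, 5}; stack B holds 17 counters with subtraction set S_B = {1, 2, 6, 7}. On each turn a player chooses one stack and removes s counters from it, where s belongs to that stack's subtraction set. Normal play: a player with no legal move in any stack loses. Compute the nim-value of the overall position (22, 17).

1

Stack A, S = {1, 3, 5}:
G(0) = 0
G(1) = mex{0} = 1
G(2) = mex{1} = 0
G(3) = mex{0,0} = 1
G(4) = mex{1,1} = 0
G(5) = mex{0,0,0} = 1
G(6) = mex{1,1,1} = 0
G(7) = mex{0,0,0} = 1
G(8) = mex{1,1,1} = 0
G(9) = mex{0,0,0} = 1
G(10) = mex{1,1,1} = 0
G(11) = mex{0,0,0} = 1
G(12) = mex{1,1,1} = 0
G(13) = mex{0,0,0} = 1
G(14) = mex{1,1,1} = 0
G(15) = mex{0,0,0} = 1
G(16) = mex{1,1,1} = 0
G(17) = mex{0,0,0} = 1
G(18) = mex{1,1,1} = 0
G(19) = mex{0,0,0} = 1
G(20) = mex{1,1,1} = 0
G(21) = mex{0,0,0} = 1
G(22) = mex{1,1,1} = 0
G_A(22) = 0.
Stack B, S = {1, 2, 6, 7}:
n :  0  1  2  3  4  5  6  7  8  9 10 11 12 13 14 15 16 17
G :  0  1  2  0  1  2  3  4  0  1  2  0  1  2  3  4  0  1
G_B(17) = 1.
Combined Grundy value = 0 ⊕ 1 = 1.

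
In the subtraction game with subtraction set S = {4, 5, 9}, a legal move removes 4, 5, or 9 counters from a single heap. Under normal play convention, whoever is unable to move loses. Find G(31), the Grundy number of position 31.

1

G(0) = 0
G(1) = mex{} = 0
G(2) = mex{} = 0
G(3) = mex{} = 0
G(4) = mex{0} = 1
G(5) = mex{0,0} = 1
G(6) = mex{0,0} = 1
G(7) = mex{0,0} = 1
G(8) = mex{1,0} = 2
G(9) = mex{1,1,0} = 2
G(10) = mex{1,1,0} = 2
G(11) = mex{1,1,0} = 2
G(12) = mex{2,1,0} = 3
G(13) = mex{2,2,1} = 0
G(14) = mex{2,2,1} = 0
G(15) = mex{2,2,1} = 0
G(16) = mex{3,2,1} = 0
G(17) = mex{0,3,2} = 1
G(18) = mex{0,0,2} = 1
G(19) = mex{0,0,2} = 1
G(20) = mex{0,0,2} = 1
G(21) = mex{1,0,3} = 2
G(22) = mex{1,1,0} = 2
G(23) = mex{1,1,0} = 2
G(24) = mex{1,1,0} = 2
G(25) = mex{2,1,0} = 3
G(26) = mex{2,2,1} = 0
G(27) = mex{2,2,1} = 0
G(28) = mex{2,2,1} = 0
G(29) = mex{3,2,1} = 0
G(30) = mex{0,3,2} = 1
G(31) = mex{0,0,2} = 1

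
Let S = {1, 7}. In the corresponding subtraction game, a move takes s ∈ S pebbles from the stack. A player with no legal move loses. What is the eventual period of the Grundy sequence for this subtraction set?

2

n :  0  1  2  3  4  5  6  7  8  9 10 11 12 13 14
G :  0  1  0  1  0  1  0  1  0  1  0  1  0  1  0
G(n+2) = G(n) holds for n = 0,…,6 (a full window of length max(S) = 7), so the sequence is purely periodic with period 2.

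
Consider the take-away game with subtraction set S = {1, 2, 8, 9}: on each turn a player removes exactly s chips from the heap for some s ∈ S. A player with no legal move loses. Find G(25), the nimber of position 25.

2

G(0) = 0
G(1) = mex{0} = 1
G(2) = mex{1,0} = 2
G(3) = mex{2,1} = 0
G(4) = mex{0,2} = 1
G(5) = mex{1,0} = 2
G(6) = mex{2,1} = 0
G(7) = mex{0,2} = 1
G(8) = mex{1,0,0} = 2
G(9) = mex{2,1,1,0} = 3
G(10) = mex{3,2,2,1} = 0
G(11) = mex{0,3,0,2} = 1
G(12) = mex{1,0,1,0} = 2
G(13) = mex{2,1,2,1} = 0
G(14) = mex{0,2,0,2} = 1
G(15) = mex{1,0,1,0} = 2
G(16) = mex{2,1,2,1} = 0
G(17) = mex{0,2,3,2} = 1
G(18) = mex{1,0,0,3} = 2
G(19) = mex{2,1,1,0} = 3
G(20) = mex{3,2,2,1} = 0
G(21) = mex{0,3,0,2} = 1
G(22) = mex{1,0,1,0} = 2
G(23) = mex{2,1,2,1} = 0
G(24) = mex{0,2,0,2} = 1
G(25) = mex{1,0,1,0} = 2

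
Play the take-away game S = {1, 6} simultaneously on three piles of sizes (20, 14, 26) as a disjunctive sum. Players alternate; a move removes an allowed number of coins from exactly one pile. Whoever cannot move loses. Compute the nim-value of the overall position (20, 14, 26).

All piles use S = {1, 6}:
n :  0  1  2  3  4  5  6  7  8  9 10 11 12 13 14 15 16 17 18 19 20 21 22 23 24 25 26
G :  0  1  0  1  0  1  2  0  1  0  1  0  1  2  0  1  0  1  0  1  2  0  1  0  1  0  1
Pile A: G(20) = 2.
Pile B: G(14) = 0.
Pile C: G(26) = 1.
Combined Grundy value = 2 ⊕ 0 ⊕ 1 = 3.

3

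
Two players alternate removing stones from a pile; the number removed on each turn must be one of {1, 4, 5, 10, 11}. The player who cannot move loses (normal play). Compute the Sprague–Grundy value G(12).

G(0) = 0
G(1) = mex{0} = 1
G(2) = mex{1} = 0
G(3) = mex{0} = 1
G(4) = mex{1,0} = 2
G(5) = mex{2,1,0} = 3
G(6) = mex{3,0,1} = 2
G(7) = mex{2,1,0} = 3
G(8) = mex{3,2,1} = 0
G(9) = mex{0,3,2} = 1
G(10) = mex{1,2,3,0} = 4
G(11) = mex{4,3,2,1,0} = 5
G(12) = mex{5,0,3,0,1} = 2

2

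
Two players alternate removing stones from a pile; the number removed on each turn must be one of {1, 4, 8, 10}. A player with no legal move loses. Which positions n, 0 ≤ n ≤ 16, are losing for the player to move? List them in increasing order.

G(0) = 0
G(1) = mex{0} = 1
G(2) = mex{1} = 0
G(3) = mex{0} = 1
G(4) = mex{1,0} = 2
G(5) = mex{2,1} = 0
G(6) = mex{0,0} = 1
G(7) = mex{1,1} = 0
G(8) = mex{0,2,0} = 1
G(9) = mex{1,0,1} = 2
G(10) = mex{2,1,0,0} = 3
G(11) = mex{3,0,1,1} = 2
G(12) = mex{2,1,2,0} = 3
G(13) = mex{3,2,0,1} = 4
G(14) = mex{4,3,1,2} = 0
G(15) = mex{0,2,0,0} = 1
G(16) = mex{1,3,1,1} = 0
P-positions are exactly the n with G(n) = 0.

0, 2, 5, 7, 14, 16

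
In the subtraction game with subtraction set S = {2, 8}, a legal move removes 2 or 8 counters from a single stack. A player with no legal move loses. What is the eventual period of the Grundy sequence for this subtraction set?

G(0) = 0
G(1) = mex{} = 0
G(2) = mex{0} = 1
G(3) = mex{0} = 1
G(4) = mex{1} = 0
G(5) = mex{1} = 0
G(6) = mex{0} = 1
G(7) = mex{0} = 1
G(8) = mex{1,0} = 2
G(9) = mex{1,0} = 2
G(10) = mex{2,1} = 0
G(11) = mex{2,1} = 0
G(12) = mex{0,0} = 1
G(13) = mex{0,0} = 1
G(14) = mex{1,1} = 0
G(15) = mex{1,1} = 0
G(16) = mex{0,2} = 1
G(17) = mex{0,2} = 1
G(18) = mex{1,0} = 2
G(19) = mex{1,0} = 2
G(20) = mex{2,1} = 0
G(21) = mex{2,1} = 0
G(n+10) = G(n) holds for n = 0,…,7 (a full window of length max(S) = 8), so the sequence is purely periodic with period 10.

10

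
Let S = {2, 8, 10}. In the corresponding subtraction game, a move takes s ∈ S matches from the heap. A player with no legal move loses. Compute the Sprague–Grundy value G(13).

2

n :  0  1  2  3  4  5  6  7  8  9 10 11 12 13
G :  0  0  1  1  0  0  1  1  2  2  3  3  2  2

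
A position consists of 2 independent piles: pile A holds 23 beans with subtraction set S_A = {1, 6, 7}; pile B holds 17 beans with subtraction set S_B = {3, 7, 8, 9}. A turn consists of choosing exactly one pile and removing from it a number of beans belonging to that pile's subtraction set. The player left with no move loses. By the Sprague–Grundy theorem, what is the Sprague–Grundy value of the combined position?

Pile A, S = {1, 6, 7}:
G(0) = 0
G(1) = mex{0} = 1
G(2) = mex{1} = 0
G(3) = mex{0} = 1
G(4) = mex{1} = 0
G(5) = mex{0} = 1
G(6) = mex{1,0} = 2
G(7) = mex{2,1,0} = 3
G(8) = mex{3,0,1} = 2
G(9) = mex{2,1,0} = 3
G(10) = mex{3,0,1} = 2
G(11) = mex{2,1,0} = 3
G(12) = mex{3,2,1} = 0
G(13) = mex{0,3,2} = 1
G(14) = mex{1,2,3} = 0
G(15) = mex{0,3,2} = 1
G(16) = mex{1,2,3} = 0
G(17) = mex{0,3,2} = 1
G(18) = mex{1,0,3} = 2
G(19) = mex{2,1,0} = 3
G(20) = mex{3,0,1} = 2
G(21) = mex{2,1,0} = 3
G(22) = mex{3,0,1} = 2
G(23) = mex{2,1,0} = 3
G_A(23) = 3.
Pile B, S = {3, 7, 8, 9}:
G(0) = 0
G(1) = mex{} = 0
G(2) = mex{} = 0
G(3) = mex{0} = 1
G(4) = mex{0} = 1
G(5) = mex{0} = 1
G(6) = mex{1} = 0
G(7) = mex{1,0} = 2
G(8) = mex{1,0,0} = 2
G(9) = mex{0,0,0,0} = 1
G(10) = mex{2,1,0,0} = 3
G(11) = mex{2,1,1,0} = 3
G(12) = mex{1,1,1,1} = 0
G(13) = mex{3,0,1,1} = 2
G(14) = mex{3,2,0,1} = 4
G(15) = mex{0,2,2,0} = 1
G(16) = mex{2,1,2,2} = 0
G(17) = mex{4,3,1,2} = 0
G_B(17) = 0.
Combined Grundy value = 3 ⊕ 0 = 3.

3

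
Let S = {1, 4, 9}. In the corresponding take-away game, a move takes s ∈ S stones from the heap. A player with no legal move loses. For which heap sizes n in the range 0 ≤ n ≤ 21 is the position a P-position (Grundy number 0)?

n :  0  1  2  3  4  5  6  7  8  9 10 11 12 13 14 15 16 17 18 19 20 21
G :  0  1  0  1  2  0  1  0  1  2  0  1  0  1  2  0  1  0  1  2  0  1
P-positions are exactly the n with G(n) = 0.

0, 2, 5, 7, 10, 12, 15, 17, 20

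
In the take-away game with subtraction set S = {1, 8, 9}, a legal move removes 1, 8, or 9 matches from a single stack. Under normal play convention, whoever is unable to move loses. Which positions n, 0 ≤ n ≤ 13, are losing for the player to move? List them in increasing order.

0, 2, 4, 6

G(0) = 0
G(1) = mex{0} = 1
G(2) = mex{1} = 0
G(3) = mex{0} = 1
G(4) = mex{1} = 0
G(5) = mex{0} = 1
G(6) = mex{1} = 0
G(7) = mex{0} = 1
G(8) = mex{1,0} = 2
G(9) = mex{2,1,0} = 3
G(10) = mex{3,0,1} = 2
G(11) = mex{2,1,0} = 3
G(12) = mex{3,0,1} = 2
G(13) = mex{2,1,0} = 3
P-positions are exactly the n with G(n) = 0.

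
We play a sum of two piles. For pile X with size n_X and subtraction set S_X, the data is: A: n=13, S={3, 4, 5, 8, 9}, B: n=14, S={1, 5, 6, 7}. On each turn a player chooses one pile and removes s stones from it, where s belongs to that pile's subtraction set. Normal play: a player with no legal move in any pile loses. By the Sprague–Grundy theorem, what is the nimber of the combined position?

0

Pile A, S = {3, 4, 5, 8, 9}:
n :  0  1  2  3  4  5  6  7  8  9 10 11 12 13
G :  0  0  0  1  1  1  2  2  2  3  3  3  0  0
G_A(13) = 0.
Pile B, S = {1, 5, 6, 7}:
G(0) = 0
G(1) = mex{0} = 1
G(2) = mex{1} = 0
G(3) = mex{0} = 1
G(4) = mex{1} = 0
G(5) = mex{0,0} = 1
G(6) = mex{1,1,0} = 2
G(7) = mex{2,0,1,0} = 3
G(8) = mex{3,1,0,1} = 2
G(9) = mex{2,0,1,0} = 3
G(10) = mex{3,1,0,1} = 2
G(11) = mex{2,2,1,0} = 3
G(12) = mex{3,3,2,1} = 0
G(13) = mex{0,2,3,2} = 1
G(14) = mex{1,3,2,3} = 0
G_B(14) = 0.
Combined Grundy value = 0 ⊕ 0 = 0.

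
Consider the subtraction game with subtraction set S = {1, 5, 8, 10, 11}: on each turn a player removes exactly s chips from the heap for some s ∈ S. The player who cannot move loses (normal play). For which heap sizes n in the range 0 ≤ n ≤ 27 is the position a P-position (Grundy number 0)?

0, 2, 4, 6, 18, 20, 22, 24

n :  0  1  2  3  4  5  6  7  8  9 10 11 12 13 14 15 16 17 18 19 20 21 22 23 24 25 26 27
G :  0  1  0  1  0  1  0  1  2  3  2  3  2  3  2  3  4  5  0  1  0  1  0  1  0  1  2  3
P-positions are exactly the n with G(n) = 0.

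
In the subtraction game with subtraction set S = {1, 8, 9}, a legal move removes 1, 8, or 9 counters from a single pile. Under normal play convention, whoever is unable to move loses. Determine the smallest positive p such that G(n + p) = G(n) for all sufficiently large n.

16

G(0) = 0
G(1) = mex{0} = 1
G(2) = mex{1} = 0
G(3) = mex{0} = 1
G(4) = mex{1} = 0
G(5) = mex{0} = 1
G(6) = mex{1} = 0
G(7) = mex{0} = 1
G(8) = mex{1,0} = 2
G(9) = mex{2,1,0} = 3
G(10) = mex{3,0,1} = 2
G(11) = mex{2,1,0} = 3
G(12) = mex{3,0,1} = 2
G(13) = mex{2,1,0} = 3
G(14) = mex{3,0,1} = 2
G(15) = mex{2,1,0} = 3
G(16) = mex{3,2,1} = 0
G(17) = mex{0,3,2} = 1
G(18) = mex{1,2,3} = 0
G(19) = mex{0,3,2} = 1
G(20) = mex{1,2,3} = 0
G(21) = mex{0,3,2} = 1
G(22) = mex{1,2,3} = 0
G(23) = mex{0,3,2} = 1
G(24) = mex{1,0,3} = 2
G(25) = mex{2,1,0} = 3
G(26) = mex{3,0,1} = 2
G(27) = mex{2,1,0} = 3
G(28) = mex{3,0,1} = 2
G(29) = mex{2,1,0} = 3
G(30) = mex{3,0,1} = 2
G(31) = mex{2,1,0} = 3
G(32) = mex{3,2,1} = 0
G(33) = mex{0,3,2} = 1
G(n+16) = G(n) holds for n = 0,…,8 (a full window of length max(S) = 9), so the sequence is purely periodic with period 16.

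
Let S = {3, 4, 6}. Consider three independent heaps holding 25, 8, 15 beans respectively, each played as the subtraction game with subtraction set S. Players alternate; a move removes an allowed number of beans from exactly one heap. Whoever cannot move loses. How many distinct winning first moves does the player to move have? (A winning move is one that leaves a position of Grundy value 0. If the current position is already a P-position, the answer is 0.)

All heaps use S = {3, 4, 6}:
n :  0  1  2  3  4  5  6  7  8  9 10 11 12 13 14 15 16 17 18 19 20 21 22 23 24 25
G :  0  0  0  1  1  1  2  2  2  0  0  0  1  1  1  2  2  2  0  0  0  1  1  1  2  2
Heap A: G(25) = 2.
Heap B: G(8) = 2.
Heap C: G(15) = 2.
Combined Grundy value = 2 ⊕ 2 ⊕ 2 = 2.
A winning move leaves total XOR = 0, i.e. changes one component's Grundy value g to g ⊕ X where X is the current total.
Heap A: need g' = 2⊕2 = 0. Options: 25−3→G=1, 25−4→G=1, 25−6→G=0. Hits: 1.
Heap B: need g' = 2⊕2 = 0. Options: 8−3→G=1, 8−4→G=1, 8−6→G=0. Hits: 1.
Heap C: need g' = 2⊕2 = 0. Options: 15−3→G=1, 15−4→G=0, 15−6→G=0. Hits: 2.

4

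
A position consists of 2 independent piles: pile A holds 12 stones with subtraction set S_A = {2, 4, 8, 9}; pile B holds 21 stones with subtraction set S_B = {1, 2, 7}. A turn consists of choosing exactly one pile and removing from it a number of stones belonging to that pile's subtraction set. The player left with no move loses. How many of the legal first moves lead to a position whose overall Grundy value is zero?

Pile A, S = {2, 4, 8, 9}:
n :  0  1  2  3  4  5  6  7  8  9 10 11 12
G :  0  0  1  1  2  2  0  0  1  1  2  2  0
G_A(12) = 0.
Pile B, S = {1, 2, 7}:
G(0) = 0
G(1) = mex{0} = 1
G(2) = mex{1,0} = 2
G(3) = mex{2,1} = 0
G(4) = mex{0,2} = 1
G(5) = mex{1,0} = 2
G(6) = mex{2,1} = 0
G(7) = mex{0,2,0} = 1
G(8) = mex{1,0,1} = 2
G(9) = mex{2,1,2} = 0
G(10) = mex{0,2,0} = 1
G(11) = mex{1,0,1} = 2
G(12) = mex{2,1,2} = 0
G(13) = mex{0,2,0} = 1
G(14) = mex{1,0,1} = 2
G(15) = mex{2,1,2} = 0
G(16) = mex{0,2,0} = 1
G(17) = mex{1,0,1} = 2
G(18) = mex{2,1,2} = 0
G(19) = mex{0,2,0} = 1
G(20) = mex{1,0,1} = 2
G(21) = mex{2,1,2} = 0
G_B(21) = 0.
Combined Grundy value = 0 ⊕ 0 = 0.
A winning move leaves total XOR = 0, i.e. changes one component's Grundy value g to g ⊕ X where X is the current total.
Pile A: target g' = 0⊕0 = 0, but every legal move changes the Grundy value (mex property), so 0 moves.
Pile B: target g' = 0⊕0 = 0, but every legal move changes the Grundy value (mex property), so 0 moves.

0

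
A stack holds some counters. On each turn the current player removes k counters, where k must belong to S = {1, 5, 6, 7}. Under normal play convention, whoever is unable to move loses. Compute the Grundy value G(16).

0

n :  0  1  2  3  4  5  6  7  8  9 10 11 12 13 14 15 16
G :  0  1  0  1  0  1  2  3  2  3  2  3  0  1  0  1  0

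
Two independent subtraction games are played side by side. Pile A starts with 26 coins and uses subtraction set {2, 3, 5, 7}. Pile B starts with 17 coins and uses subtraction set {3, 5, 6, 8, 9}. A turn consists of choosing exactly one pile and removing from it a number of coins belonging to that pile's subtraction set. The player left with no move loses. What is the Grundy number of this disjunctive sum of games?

Pile A, S = {2, 3, 5, 7}:
n :  0  1  2  3  4  5  6  7  8  9 10 11 12 13 14 15 16 17 18 19 20 21 22 23 24 25 26
G :  0  0  1  1  2  2  3  3  4  0  0  1  1  2  2  3  3  4  0  0  1  1  2  2  3  3  4
G_A(26) = 4.
Pile B, S = {3, 5, 6, 8, 9}:
G(0) = 0
G(1) = mex{} = 0
G(2) = mex{} = 0
G(3) = mex{0} = 1
G(4) = mex{0} = 1
G(5) = mex{0,0} = 1
G(6) = mex{1,0,0} = 2
G(7) = mex{1,0,0} = 2
G(8) = mex{1,1,0,0} = 2
G(9) = mex{2,1,1,0,0} = 3
G(10) = mex{2,1,1,0,0} = 3
G(11) = mex{2,2,1,1,0} = 3
G(12) = mex{3,2,2,1,1} = 0
G(13) = mex{3,2,2,1,1} = 0
G(14) = mex{3,3,2,2,1} = 0
G(15) = mex{0,3,3,2,2} = 1
G(16) = mex{0,3,3,2,2} = 1
G(17) = mex{0,0,3,3,2} = 1
G_B(17) = 1.
Combined Grundy value = 4 ⊕ 1 = 5.

5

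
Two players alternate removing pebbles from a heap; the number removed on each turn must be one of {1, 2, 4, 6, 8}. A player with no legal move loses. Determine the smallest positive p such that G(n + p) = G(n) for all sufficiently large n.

10

G(0) = 0
G(1) = mex{0} = 1
G(2) = mex{1,0} = 2
G(3) = mex{2,1} = 0
G(4) = mex{0,2,0} = 1
G(5) = mex{1,0,1} = 2
G(6) = mex{2,1,2,0} = 3
G(7) = mex{3,2,0,1} = 4
G(8) = mex{4,3,1,2,0} = 5
G(9) = mex{5,4,2,0,1} = 3
G(10) = mex{3,5,3,1,2} = 0
G(11) = mex{0,3,4,2,0} = 1
G(12) = mex{1,0,5,3,1} = 2
G(13) = mex{2,1,3,4,2} = 0
G(14) = mex{0,2,0,5,3} = 1
G(15) = mex{1,0,1,3,4} = 2
G(16) = mex{2,1,2,0,5} = 3
G(17) = mex{3,2,0,1,3} = 4
G(18) = mex{4,3,1,2,0} = 5
G(19) = mex{5,4,2,0,1} = 3
G(20) = mex{3,5,3,1,2} = 0
G(21) = mex{0,3,4,2,0} = 1
G(n+10) = G(n) holds for n = 0,…,7 (a full window of length max(S) = 8), so the sequence is purely periodic with period 10.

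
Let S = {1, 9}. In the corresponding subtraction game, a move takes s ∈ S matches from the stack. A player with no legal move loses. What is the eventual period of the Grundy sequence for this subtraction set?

n :  0  1  2  3  4  5  6  7  8  9 10 11 12 13 14
G :  0  1  0  1  0  1  0  1  0  1  0  1  0  1  0
G(n+2) = G(n) holds for n = 0,…,8 (a full window of length max(S) = 9), so the sequence is purely periodic with period 2.

2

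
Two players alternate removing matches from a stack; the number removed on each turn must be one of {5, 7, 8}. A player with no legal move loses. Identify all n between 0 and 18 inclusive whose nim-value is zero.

G(0) = 0
G(1) = mex{} = 0
G(2) = mex{} = 0
G(3) = mex{} = 0
G(4) = mex{} = 0
G(5) = mex{0} = 1
G(6) = mex{0} = 1
G(7) = mex{0,0} = 1
G(8) = mex{0,0,0} = 1
G(9) = mex{0,0,0} = 1
G(10) = mex{1,0,0} = 2
G(11) = mex{1,0,0} = 2
G(12) = mex{1,1,0} = 2
G(13) = mex{1,1,1} = 0
G(14) = mex{1,1,1} = 0
G(15) = mex{2,1,1} = 0
G(16) = mex{2,1,1} = 0
G(17) = mex{2,2,1} = 0
G(18) = mex{0,2,2} = 1
P-positions are exactly the n with G(n) = 0.

0, 1, 2, 3, 4, 13, 14, 15, 16, 17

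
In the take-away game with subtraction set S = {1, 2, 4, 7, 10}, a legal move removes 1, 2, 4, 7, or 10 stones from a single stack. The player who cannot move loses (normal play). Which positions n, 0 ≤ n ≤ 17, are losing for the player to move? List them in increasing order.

n :  0  1  2  3  4  5  6  7  8  9 10 11 12 13 14 15 16 17
G :  0  1  2  0  1  2  0  1  2  0  1  2  0  1  2  0  1  2
P-positions are exactly the n with G(n) = 0.

0, 3, 6, 9, 12, 15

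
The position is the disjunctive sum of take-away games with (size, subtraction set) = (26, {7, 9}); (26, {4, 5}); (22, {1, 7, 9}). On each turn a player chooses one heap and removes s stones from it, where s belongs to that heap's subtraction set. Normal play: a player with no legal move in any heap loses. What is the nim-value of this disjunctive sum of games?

Heap A, S = {7, 9}:
G(0) = 0
G(1) = mex{} = 0
G(2) = mex{} = 0
G(3) = mex{} = 0
G(4) = mex{} = 0
G(5) = mex{} = 0
G(6) = mex{} = 0
G(7) = mex{0} = 1
G(8) = mex{0} = 1
G(9) = mex{0,0} = 1
G(10) = mex{0,0} = 1
G(11) = mex{0,0} = 1
G(12) = mex{0,0} = 1
G(13) = mex{0,0} = 1
G(14) = mex{1,0} = 2
G(15) = mex{1,0} = 2
G(16) = mex{1,1} = 0
G(17) = mex{1,1} = 0
G(18) = mex{1,1} = 0
G(19) = mex{1,1} = 0
G(20) = mex{1,1} = 0
G(21) = mex{2,1} = 0
G(22) = mex{2,1} = 0
G(23) = mex{0,2} = 1
G(24) = mex{0,2} = 1
G(25) = mex{0,0} = 1
G(26) = mex{0,0} = 1
G_A(26) = 1.
Heap B, S = {4, 5}:
n :  0  1  2  3  4  5  6  7  8  9 10 11 12 13 14 15 16 17 18 19 20 21 22 23 24 25 26
G :  0  0  0  0  1  1  1  1  2  0  0  0  0  1  1  1  1  2  0  0  0  0  1  1  1  1  2
G_B(26) = 2.
Heap C, S = {1, 7, 9}:
G(0) = 0
G(1) = mex{0} = 1
G(2) = mex{1} = 0
G(3) = mex{0} = 1
G(4) = mex{1} = 0
G(5) = mex{0} = 1
G(6) = mex{1} = 0
G(7) = mex{0,0} = 1
G(8) = mex{1,1} = 0
G(9) = mex{0,0,0} = 1
G(10) = mex{1,1,1} = 0
G(11) = mex{0,0,0} = 1
G(12) = mex{1,1,1} = 0
G(13) = mex{0,0,0} = 1
G(14) = mex{1,1,1} = 0
G(15) = mex{0,0,0} = 1
G(16) = mex{1,1,1} = 0
G(17) = mex{0,0,0} = 1
G(18) = mex{1,1,1} = 0
G(19) = mex{0,0,0} = 1
G(20) = mex{1,1,1} = 0
G(21) = mex{0,0,0} = 1
G(22) = mex{1,1,1} = 0
G_C(22) = 0.
Combined Grundy value = 1 ⊕ 2 ⊕ 0 = 3.

3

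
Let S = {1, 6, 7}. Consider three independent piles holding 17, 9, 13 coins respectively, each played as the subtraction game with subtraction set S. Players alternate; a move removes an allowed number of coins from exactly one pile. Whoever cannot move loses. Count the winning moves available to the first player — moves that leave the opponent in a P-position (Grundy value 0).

3

All piles use S = {1, 6, 7}:
n :  0  1  2  3  4  5  6  7  8  9 10 11 12 13 14 15 16 17
G :  0  1  0  1  0  1  2  3  2  3  2  3  0  1  0  1  0  1
Pile A: G(17) = 1.
Pile B: G(9) = 3.
Pile C: G(13) = 1.
Combined Grundy value = 1 ⊕ 3 ⊕ 1 = 3.
A winning move leaves total XOR = 0, i.e. changes one component's Grundy value g to g ⊕ X where X is the current total.
Pile A: need g' = 1⊕3 = 2. Options: 17−1→G=0, 17−6→G=3, 17−7→G=2. Hits: 1.
Pile B: need g' = 3⊕3 = 0. Options: 9−1→G=2, 9−6→G=1, 9−7→G=0. Hits: 1.
Pile C: need g' = 1⊕3 = 2. Options: 13−1→G=0, 13−6→G=3, 13−7→G=2. Hits: 1.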